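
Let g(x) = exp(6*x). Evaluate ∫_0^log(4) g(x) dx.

Let u = exp(x), so du = exp(x) dx. When x = 0, u = 1; when x = log(4), u = 4.
The integral becomes ∫ u**5 du from 1 to 4, with antiderivative u**6/6.
Back in x: F(x) = exp(6*x)/6.
Then F(log(4)) - F(0) = (2048/3) - (1/6) = 1365/2.

1365/2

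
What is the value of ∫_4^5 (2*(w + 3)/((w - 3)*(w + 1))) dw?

Factor the denominator: w**2 - 2*w - 3 = (w + 1)(w - 3).
Partial fractions: 2*(w + 3)/((w - 3)*(w + 1)) = -1/(w + 1) + 3/(w - 3).
An antiderivative is F(w) = 3*log(w - 3) - log(w + 1).
Then F(5) - F(4) = (log(4/3)) - (-log(5)) = log(20/3).

log(20/3)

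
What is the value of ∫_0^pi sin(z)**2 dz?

Use the identity sin^2(z) = (1 - cos(2*z))/2.
An antiderivative is F(z) = z/2 - sin(2*z)/4.
Then F(pi) - F(0) = (pi/2) - (0) = pi/2.

pi/2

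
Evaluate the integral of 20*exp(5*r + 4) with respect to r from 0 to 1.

-4*(1 - exp(5))*exp(4)

Let u = 5*r + 4, so du = 5 dr. When r = 0, u = 4; when r = 1, u = 9.
The integral becomes 4·∫ exp(u) du from 4 to 9, with antiderivative 4*exp(u).
Back in r: F(r) = 4*exp(5*r + 4).
Then F(1) - F(0) = (4*exp(9)) - (4*exp(4)) = -4*(1 - exp(5))*exp(4).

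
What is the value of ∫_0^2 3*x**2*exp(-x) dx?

Integrate by parts twice (u = x^2, dv = 3*exp(-x) dx).
An antiderivative is F(x) = (-3*x**2 - 6*x - 6)*exp(-x).
Then F(2) - F(0) = (-30*exp(-2)) - (-6) = 6 - 30*exp(-2).

6 - 30*exp(-2)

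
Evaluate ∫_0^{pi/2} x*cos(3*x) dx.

Integrate by parts once (u = x, dv = cos(3*x) dx).
An antiderivative is F(x) = x*sin(3*x)/3 + cos(3*x)/9.
Then F(pi/2) - F(0) = (-pi/6) - (1/9) = -pi/6 - 1/9.

-pi/6 - 1/9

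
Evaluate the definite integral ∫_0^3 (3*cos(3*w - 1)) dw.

sin(1) + sin(8)

Let u = 3*w - 1, so du = 3 dw. When w = 0, u = -1; when w = 3, u = 8.
The integral becomes ∫ cos(u) du from -1 to 8, with antiderivative sin(u).
Back in w: F(w) = sin(3*w - 1).
Then F(3) - F(0) = (sin(8)) - (-sin(1)) = sin(1) + sin(8).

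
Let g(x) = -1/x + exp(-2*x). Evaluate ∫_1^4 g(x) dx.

An antiderivative is F(x) = -log(x) - exp(-2*x)/2.
Then F(4) - F(1) = (-2*log(2) - exp(-8)/2) - (-exp(-2)/2) = (-4*exp(8)*log(2) - 1 + exp(6))*exp(-8)/2.

(-4*exp(8)*log(2) - 1 + exp(6))*exp(-8)/2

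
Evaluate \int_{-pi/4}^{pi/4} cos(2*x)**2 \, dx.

Use the identity cos^2(2*x) = (1 + cos(4*x))/2.
An antiderivative is F(x) = x/2 + sin(4*x)/8.
Then F(pi/4) - F(-pi/4) = (pi/8) - (-pi/8) = pi/4.

pi/4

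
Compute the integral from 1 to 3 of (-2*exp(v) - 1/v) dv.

-2*exp(3) - log(3) + 2*exp(1)

An antiderivative is F(v) = -2*exp(v) - log(v).
Then F(3) - F(1) = (-2*exp(3) - log(3)) - (-2*exp(1)) = -2*exp(3) - log(3) + 2*exp(1).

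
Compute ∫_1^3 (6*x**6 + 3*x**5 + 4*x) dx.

By the power rule, an antiderivative is F(x) = 6*x**7/7 + x**6/2 + 2*x**2.
Then F(3) - F(1) = (31599/14) - (47/14) = 15776/7.

15776/7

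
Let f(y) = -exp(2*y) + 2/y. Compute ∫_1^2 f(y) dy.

-exp(4)/2 + log(4) + exp(2)/2

An antiderivative is F(y) = -exp(2*y)/2 + 2*log(y).
Then F(2) - F(1) = (-exp(4)/2 + log(4)) - (-exp(2)/2) = -exp(4)/2 + log(4) + exp(2)/2.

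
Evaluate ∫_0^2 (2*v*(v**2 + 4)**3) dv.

960

Let u = v**2 + 4, so du = 2*v dv. When v = 0, u = 4; when v = 2, u = 8.
The integral becomes ∫ u**3 du from 4 to 8, with antiderivative u**4/4.
Back in v: F(v) = (v**2 + 4)**4/4.
Then F(2) - F(0) = (1024) - (64) = 960.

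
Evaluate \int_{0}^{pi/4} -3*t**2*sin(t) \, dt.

Integrate by parts twice (u = t^2, dv = -3*sin(t) dt).
An antiderivative is F(t) = 3*t**2*cos(t) - 6*t*sin(t) - 6*cos(t).
Then F(pi/4) - F(0) = (3*sqrt(2)*(-32 - 8*pi + pi**2)/32) - (-6) = -3*sqrt(2) - 3*sqrt(2)*pi/4 + 3*sqrt(2)*pi**2/32 + 6.

-3*sqrt(2) - 3*sqrt(2)*pi/4 + 3*sqrt(2)*pi**2/32 + 6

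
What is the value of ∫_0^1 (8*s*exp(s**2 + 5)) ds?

-4*(1 - exp(1))*exp(5)

Let u = s**2 + 5, so du = 2*s ds. When s = 0, u = 5; when s = 1, u = 6.
The integral becomes 4·∫ exp(u) du from 5 to 6, with antiderivative 4*exp(u).
Back in s: F(s) = 4*exp(s**2 + 5).
Then F(1) - F(0) = (4*exp(6)) - (4*exp(5)) = -4*(1 - exp(1))*exp(5).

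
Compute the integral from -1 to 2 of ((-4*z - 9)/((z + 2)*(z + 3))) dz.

-3*log(5) + log(2)

Factor the denominator: z**2 + 5*z + 6 = (z + 3)(z + 2).
Partial fractions: (-4*z - 9)/((z + 2)*(z + 3)) = -3/(z + 3) - 1/(z + 2).
An antiderivative is F(z) = -log(z + 2) - 3*log(z + 3).
Then F(2) - F(-1) = (-3*log(5) - 2*log(2)) - (-log(8)) = -3*log(5) + log(2).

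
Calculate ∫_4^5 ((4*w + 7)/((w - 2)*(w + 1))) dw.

Factor the denominator: w**2 - w - 2 = (w + 1)(w - 2).
Partial fractions: (4*w + 7)/((w - 2)*(w + 1)) = -1/(w + 1) + 5/(w - 2).
An antiderivative is F(w) = 5*log(w - 2) - log(w + 1).
Then F(5) - F(4) = (log(81/2)) - (log(32/5)) = -6*log(2) + log(5) + 4*log(3).

-6*log(2) + log(5) + 4*log(3)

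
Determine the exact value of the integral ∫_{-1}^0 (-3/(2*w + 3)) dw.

An antiderivative is F(w) = -3*log(2*w + 3)/2.
Then F(0) - F(-1) = (-3*log(3)/2) - (0) = -3*log(3)/2.

-3*log(3)/2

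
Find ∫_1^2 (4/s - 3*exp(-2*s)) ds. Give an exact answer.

An antiderivative is F(s) = 4*log(s) + 3*exp(-2*s)/2.
Then F(2) - F(1) = (3*exp(-4)/2 + 4*log(2)) - (3*exp(-2)/2) = -3*exp(-2)/2 + 3*exp(-4)/2 + 4*log(2).

-3*exp(-2)/2 + 3*exp(-4)/2 + 4*log(2)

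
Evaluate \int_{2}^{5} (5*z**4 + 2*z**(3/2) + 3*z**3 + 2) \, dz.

-16*sqrt(2)/5 + 20*sqrt(5) + 14223/4

By the power rule, an antiderivative is F(z) = 4*z**(5/2)/5 + z**5 + 3*z**4/4 + 2*z.
Then F(5) - F(2) = (20*sqrt(5) + 14415/4) - (16*sqrt(2)/5 + 48) = -16*sqrt(2)/5 + 20*sqrt(5) + 14223/4.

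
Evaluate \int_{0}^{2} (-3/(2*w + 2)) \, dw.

-3*log(3)/2

An antiderivative is F(w) = -3*log(2*w + 2)/2.
Then F(2) - F(0) = (-3*log(6)/2) - (-3*log(2)/2) = -3*log(3)/2.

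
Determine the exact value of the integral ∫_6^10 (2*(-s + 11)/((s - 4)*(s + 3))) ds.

-4*log(13) + 10*log(3)

Factor the denominator: s**2 - s - 12 = (s + 3)(s - 4).
Partial fractions: 2*(-s + 11)/((s - 4)*(s + 3)) = -4/(s + 3) + 2/(s - 4).
An antiderivative is F(s) = 2*log(s - 4) - 4*log(s + 3).
Then F(10) - F(6) = (-4*log(13) + 2*log(2) + 2*log(3)) - (-8*log(3) + 2*log(2)) = -4*log(13) + 10*log(3).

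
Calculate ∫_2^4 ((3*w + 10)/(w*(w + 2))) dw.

Factor the denominator: w**2 + 2*w = (w + 2)w.
Partial fractions: (3*w + 10)/(w*(w + 2)) = -2/(w + 2) + 5/w.
An antiderivative is F(w) = 5*log(w) - 2*log(w + 2).
Then F(4) - F(2) = (-2*log(3) + 8*log(2)) - (log(2)) = -2*log(3) + 7*log(2).

-2*log(3) + 7*log(2)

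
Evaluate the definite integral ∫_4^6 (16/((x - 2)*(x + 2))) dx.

log(81/16)

Factor the denominator: x**2 - 4 = (x + 2)(x - 2).
Partial fractions: 16/((x - 2)*(x + 2)) = -4/(x + 2) + 4/(x - 2).
An antiderivative is F(x) = 4*log(x - 2) - 4*log(x + 2).
Then F(6) - F(4) = (-log(16)) - (-log(81)) = log(81/16).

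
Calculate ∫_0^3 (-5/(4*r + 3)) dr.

An antiderivative is F(r) = -5*log(4*r + 3)/4.
Then F(3) - F(0) = (-5*log(15)/4) - (-5*log(3)/4) = -5*log(5)/4.

-5*log(5)/4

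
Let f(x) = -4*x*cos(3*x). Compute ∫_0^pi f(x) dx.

Integrate by parts once (u = x, dv = -4*cos(3*x) dx).
An antiderivative is F(x) = -4*x*sin(3*x)/3 - 4*cos(3*x)/9.
Then F(pi) - F(0) = (4/9) - (-4/9) = 8/9.

8/9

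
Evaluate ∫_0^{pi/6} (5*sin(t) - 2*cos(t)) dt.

An antiderivative is F(t) = -2*sin(t) - 5*cos(t).
Then F(pi/6) - F(0) = (-5*sqrt(3)/2 - 1) - (-5) = 4 - 5*sqrt(3)/2.

4 - 5*sqrt(3)/2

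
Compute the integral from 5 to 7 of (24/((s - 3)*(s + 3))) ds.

Factor the denominator: s**2 - 9 = (s + 3)(s - 3).
Partial fractions: 24/((s - 3)*(s + 3)) = -4/(s + 3) + 4/(s - 3).
An antiderivative is F(s) = 4*log(s - 3) - 4*log(s + 3).
Then F(7) - F(5) = (-4*log(5) + 4*log(2)) - (-8*log(2)) = -4*log(5) + 12*log(2).

-4*log(5) + 12*log(2)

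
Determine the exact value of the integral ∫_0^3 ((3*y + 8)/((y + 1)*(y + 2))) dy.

Factor the denominator: y**2 + 3*y + 2 = (y + 2)(y + 1).
Partial fractions: (3*y + 8)/((y + 1)*(y + 2)) = -2/(y + 2) + 5/(y + 1).
An antiderivative is F(y) = 5*log(y + 1) - 2*log(y + 2).
Then F(3) - F(0) = (-2*log(5) + 10*log(2)) - (-log(4)) = -2*log(5) + 12*log(2).

-2*log(5) + 12*log(2)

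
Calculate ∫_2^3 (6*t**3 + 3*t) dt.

105

By the power rule, an antiderivative is F(t) = 3*t**4/2 + 3*t**2/2.
Then F(3) - F(2) = (135) - (30) = 105.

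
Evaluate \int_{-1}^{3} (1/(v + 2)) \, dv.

An antiderivative is F(v) = log(v + 2).
Then F(3) - F(-1) = (log(5)) - (0) = log(5).

log(5)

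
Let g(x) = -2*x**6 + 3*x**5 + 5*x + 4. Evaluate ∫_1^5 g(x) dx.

By the power rule, an antiderivative is F(x) = -2*x**7/7 + x**6/2 + 5*x**2/2 + 4*x.
Then F(5) - F(1) = (-100985/7) - (47/7) = -101032/7.

-101032/7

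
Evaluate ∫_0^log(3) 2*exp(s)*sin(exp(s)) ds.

Let u = exp(s), so du = exp(s) ds. When s = 0, u = 1; when s = log(3), u = 3.
The integral becomes 2·∫ sin(u) du from 1 to 3, with antiderivative -2*cos(u).
Back in s: F(s) = -2*cos(exp(s)).
Then F(log(3)) - F(0) = (-2*cos(3)) - (-2*cos(1)) = 2*cos(1) - 2*cos(3).

2*cos(1) - 2*cos(3)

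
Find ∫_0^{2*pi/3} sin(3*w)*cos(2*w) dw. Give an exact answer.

Use the identity sin(3*w)cos(2*w) = [sin(5*w) + sin(w)]/2.
An antiderivative is F(w) = -cos(w)/2 - cos(5*w)/10.
Then F(2*pi/3) - F(0) = (3/10) - (-3/5) = 9/10.

9/10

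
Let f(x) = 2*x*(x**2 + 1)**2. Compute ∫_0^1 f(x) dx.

Let u = x**2 + 1, so du = 2*x dx. When x = 0, u = 1; when x = 1, u = 2.
The integral becomes ∫ u**2 du from 1 to 2, with antiderivative u**3/3.
Back in x: F(x) = (x**2 + 1)**3/3.
Then F(1) - F(0) = (8/3) - (1/3) = 7/3.

7/3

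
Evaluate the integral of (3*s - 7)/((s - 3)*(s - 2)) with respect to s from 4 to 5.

Factor the denominator: s**2 - 5*s + 6 = (s - 2)(s - 3).
Partial fractions: (3*s - 7)/((s - 3)*(s - 2)) = 1/(s - 2) + 2/(s - 3).
An antiderivative is F(s) = 2*log(s - 3) + log(s - 2).
Then F(5) - F(4) = (log(12)) - (log(2)) = log(6).

log(6)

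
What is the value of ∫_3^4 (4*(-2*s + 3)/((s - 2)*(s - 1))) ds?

Factor the denominator: s**2 - 3*s + 2 = (s - 1)(s - 2).
Partial fractions: 4*(-2*s + 3)/((s - 2)*(s - 1)) = -4/(s - 1) - 4/(s - 2).
An antiderivative is F(s) = -4*log(s - 2) - 4*log(s - 1).
Then F(4) - F(3) = (-4*log(3) - 4*log(2)) - (-log(16)) = -log(81).

-log(81)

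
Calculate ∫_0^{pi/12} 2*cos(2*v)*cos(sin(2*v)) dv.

Let u = sin(2*v), so du = 2*cos(2*v) dv. When v = 0, u = 0; when v = pi/12, u = 1/2.
The integral becomes ∫ cos(u) du from 0 to 1/2, with antiderivative sin(u).
Back in v: F(v) = sin(sin(2*v)).
Then F(pi/12) - F(0) = (sin(1/2)) - (0) = sin(1/2).

sin(1/2)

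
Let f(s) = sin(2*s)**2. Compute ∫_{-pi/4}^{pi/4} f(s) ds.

Use the identity sin^2(2*s) = (1 - cos(4*s))/2.
An antiderivative is F(s) = s/2 - sin(4*s)/8.
Then F(pi/4) - F(-pi/4) = (pi/8) - (-pi/8) = pi/4.

pi/4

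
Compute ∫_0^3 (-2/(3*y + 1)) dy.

An antiderivative is F(y) = -2*log(3*y + 1)/3.
Then F(3) - F(0) = (-2*log(10)/3) - (0) = -2*log(10)/3.

-2*log(10)/3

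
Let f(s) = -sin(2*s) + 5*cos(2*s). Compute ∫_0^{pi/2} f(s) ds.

An antiderivative is F(s) = 5*sin(2*s)/2 + cos(2*s)/2.
Then F(pi/2) - F(0) = (-1/2) - (1/2) = -1.

-1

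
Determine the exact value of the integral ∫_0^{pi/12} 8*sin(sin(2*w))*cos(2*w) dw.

4 - 4*cos(1/2)

Let u = sin(2*w), so du = 2*cos(2*w) dw. When w = 0, u = 0; when w = pi/12, u = 1/2.
The integral becomes 4·∫ sin(u) du from 0 to 1/2, with antiderivative -4*cos(u).
Back in w: F(w) = -4*cos(sin(2*w)).
Then F(pi/12) - F(0) = (-4*cos(1/2)) - (-4) = 4 - 4*cos(1/2).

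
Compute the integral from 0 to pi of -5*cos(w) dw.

0

An antiderivative is F(w) = -5*sin(w).
Then F(pi) - F(0) = (0) - (0) = 0.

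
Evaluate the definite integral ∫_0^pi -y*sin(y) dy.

-pi

Integrate by parts once (u = y, dv = -sin(y) dy).
An antiderivative is F(y) = y*cos(y) - sin(y).
Then F(pi) - F(0) = (-pi) - (0) = -pi.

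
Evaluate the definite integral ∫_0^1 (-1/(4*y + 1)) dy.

-log(5)/4

An antiderivative is F(y) = -log(4*y + 1)/4.
Then F(1) - F(0) = (-log(5)/4) - (0) = -log(5)/4.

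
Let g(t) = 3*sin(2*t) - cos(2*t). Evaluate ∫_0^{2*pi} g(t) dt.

0

An antiderivative is F(t) = -sin(2*t)/2 - 3*cos(2*t)/2.
Then F(2*pi) - F(0) = (-3/2) - (-3/2) = 0.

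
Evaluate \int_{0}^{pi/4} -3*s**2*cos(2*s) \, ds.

3/4 - 3*pi**2/32

Integrate by parts twice (u = s^2, dv = -3*cos(2*s) ds).
An antiderivative is F(s) = -3*s**2*sin(2*s)/2 - 3*s*cos(2*s)/2 + 3*sin(2*s)/4.
Then F(pi/4) - F(0) = (3/4 - 3*pi**2/32) - (0) = 3/4 - 3*pi**2/32.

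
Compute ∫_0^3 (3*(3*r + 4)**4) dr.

370269/5

Let u = 3*r + 4, so du = 3 dr. When r = 0, u = 4; when r = 3, u = 13.
The integral becomes ∫ u**4 du from 4 to 13, with antiderivative u**5/5.
Back in r: F(r) = (3*r + 4)**5/5.
Then F(3) - F(0) = (371293/5) - (1024/5) = 370269/5.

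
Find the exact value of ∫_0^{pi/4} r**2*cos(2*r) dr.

Integrate by parts twice (u = r^2, dv = cos(2*r) dr).
An antiderivative is F(r) = r**2*sin(2*r)/2 + r*cos(2*r)/2 - sin(2*r)/4.
Then F(pi/4) - F(0) = (-1/4 + pi**2/32) - (0) = -1/4 + pi**2/32.

-1/4 + pi**2/32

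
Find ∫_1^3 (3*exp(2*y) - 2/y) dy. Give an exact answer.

-3*exp(2)/2 - log(9) + 3*exp(6)/2

An antiderivative is F(y) = 3*exp(2*y)/2 - 2*log(y).
Then F(3) - F(1) = (-log(9) + 3*exp(6)/2) - (3*exp(2)/2) = -3*exp(2)/2 - log(9) + 3*exp(6)/2.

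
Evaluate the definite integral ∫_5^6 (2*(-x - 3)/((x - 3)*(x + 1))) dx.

log(28/81)

Factor the denominator: x**2 - 2*x - 3 = (x + 1)(x - 3).
Partial fractions: 2*(-x - 3)/((x - 3)*(x + 1)) = 1/(x + 1) - 3/(x - 3).
An antiderivative is F(x) = -3*log(x - 3) + log(x + 1).
Then F(6) - F(5) = (log(7/27)) - (log(3/4)) = log(28/81).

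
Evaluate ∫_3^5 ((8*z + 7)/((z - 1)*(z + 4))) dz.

-5*log(7) + 3*log(2) + 10*log(3)

Factor the denominator: z**2 + 3*z - 4 = (z + 4)(z - 1).
Partial fractions: (8*z + 7)/((z - 1)*(z + 4)) = 5/(z + 4) + 3/(z - 1).
An antiderivative is F(z) = 3*log(z - 1) + 5*log(z + 4).
Then F(5) - F(3) = (6*log(2) + 10*log(3)) - (3*log(2) + 5*log(7)) = -5*log(7) + 3*log(2) + 10*log(3).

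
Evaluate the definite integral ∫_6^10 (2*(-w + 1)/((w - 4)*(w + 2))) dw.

log(2/9)

Factor the denominator: w**2 - 2*w - 8 = (w + 2)(w - 4).
Partial fractions: 2*(-w + 1)/((w - 4)*(w + 2)) = -1/(w + 2) - 1/(w - 4).
An antiderivative is F(w) = -log(w - 4) - log(w + 2).
Then F(10) - F(6) = (-log(72)) - (-log(16)) = log(2/9).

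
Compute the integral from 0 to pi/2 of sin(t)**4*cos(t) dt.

Let u = sin(t), so du = cos(t) dt. When t = 0, u = 0; when t = pi/2, u = 1.
The integral becomes ∫ u**4 du from 0 to 1, with antiderivative u**5/5.
Back in t: F(t) = sin(t)**5/5.
Then F(pi/2) - F(0) = (1/5) - (0) = 1/5.

1/5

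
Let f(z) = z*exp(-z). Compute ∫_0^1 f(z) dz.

1 - 2*exp(-1)

Integrate by parts once (u = z, dv = exp(-z) dz).
An antiderivative is F(z) = (-z - 1)*exp(-z).
Then F(1) - F(0) = (-2*exp(-1)) - (-1) = 1 - 2*exp(-1).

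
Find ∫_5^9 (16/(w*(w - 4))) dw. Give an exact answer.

Factor the denominator: w**2 - 4*w = w(w - 4).
Partial fractions: 16/(w*(w - 4)) = -4/w + 4/(w - 4).
An antiderivative is F(w) = -4*log(w) + 4*log(w - 4).
Then F(9) - F(5) = (-8*log(3) + 4*log(5)) - (-4*log(5)) = -8*log(3) + 8*log(5).

-8*log(3) + 8*log(5)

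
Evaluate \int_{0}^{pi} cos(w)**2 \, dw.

pi/2

Use the identity cos^2(w) = (1 + cos(2*w))/2.
An antiderivative is F(w) = w/2 + sin(2*w)/4.
Then F(pi) - F(0) = (pi/2) - (0) = pi/2.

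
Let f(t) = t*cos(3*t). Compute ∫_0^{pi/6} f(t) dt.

-1/9 + pi/18

Integrate by parts once (u = t, dv = cos(3*t) dt).
An antiderivative is F(t) = t*sin(3*t)/3 + cos(3*t)/9.
Then F(pi/6) - F(0) = (pi/18) - (1/9) = -1/9 + pi/18.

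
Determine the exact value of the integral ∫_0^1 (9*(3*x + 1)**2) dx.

63

Let u = 3*x + 1, so du = 3 dx. When x = 0, u = 1; when x = 1, u = 4.
The integral becomes 3·∫ u**2 du from 1 to 4, with antiderivative u**3.
Back in x: F(x) = (3*x + 1)**3.
Then F(1) - F(0) = (64) - (1) = 63.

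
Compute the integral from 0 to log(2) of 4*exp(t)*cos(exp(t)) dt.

-4*sin(1) + 4*sin(2)

Let u = exp(t), so du = exp(t) dt. When t = 0, u = 1; when t = log(2), u = 2.
The integral becomes 4·∫ cos(u) du from 1 to 2, with antiderivative 4*sin(u).
Back in t: F(t) = 4*sin(exp(t)).
Then F(log(2)) - F(0) = (4*sin(2)) - (4*sin(1)) = -4*sin(1) + 4*sin(2).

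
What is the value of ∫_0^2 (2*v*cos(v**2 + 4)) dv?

-sin(4) + sin(8)

Let u = v**2 + 4, so du = 2*v dv. When v = 0, u = 4; when v = 2, u = 8.
The integral becomes ∫ cos(u) du from 4 to 8, with antiderivative sin(u).
Back in v: F(v) = sin(v**2 + 4).
Then F(2) - F(0) = (sin(8)) - (sin(4)) = -sin(4) + sin(8).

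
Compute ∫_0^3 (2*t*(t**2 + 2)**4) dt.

161019/5

Let u = t**2 + 2, so du = 2*t dt. When t = 0, u = 2; when t = 3, u = 11.
The integral becomes ∫ u**4 du from 2 to 11, with antiderivative u**5/5.
Back in t: F(t) = (t**2 + 2)**5/5.
Then F(3) - F(0) = (161051/5) - (32/5) = 161019/5.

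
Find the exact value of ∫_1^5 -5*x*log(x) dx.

30 - 125*log(5)/2

Integrate by parts once (u = ln x, dv = -5*x dx).
An antiderivative is F(x) = -5*x**2*(2*log(x) - 1)/4.
Then F(5) - F(1) = (125/4 - 125*log(5)/2) - (5/4) = 30 - 125*log(5)/2.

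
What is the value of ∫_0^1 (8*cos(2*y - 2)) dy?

4*sin(2)

Let u = 2*y - 2, so du = 2 dy. When y = 0, u = -2; when y = 1, u = 0.
The integral becomes 4·∫ cos(u) du from -2 to 0, with antiderivative 4*sin(u).
Back in y: F(y) = 4*sin(2*y - 2).
Then F(1) - F(0) = (0) - (-4*sin(2)) = 4*sin(2).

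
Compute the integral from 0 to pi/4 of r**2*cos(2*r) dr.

-1/4 + pi**2/32

Integrate by parts twice (u = r^2, dv = cos(2*r) dr).
An antiderivative is F(r) = r**2*sin(2*r)/2 + r*cos(2*r)/2 - sin(2*r)/4.
Then F(pi/4) - F(0) = (-1/4 + pi**2/32) - (0) = -1/4 + pi**2/32.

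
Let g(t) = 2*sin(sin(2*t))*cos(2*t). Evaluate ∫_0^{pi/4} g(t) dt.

Let u = sin(2*t), so du = 2*cos(2*t) dt. When t = 0, u = 0; when t = pi/4, u = 1.
The integral becomes ∫ sin(u) du from 0 to 1, with antiderivative -cos(u).
Back in t: F(t) = -cos(sin(2*t)).
Then F(pi/4) - F(0) = (-cos(1)) - (-1) = 1 - cos(1).

1 - cos(1)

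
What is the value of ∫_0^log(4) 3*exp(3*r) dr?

An antiderivative is F(r) = exp(3*r).
Then F(log(4)) - F(0) = (64) - (1) = 63.

63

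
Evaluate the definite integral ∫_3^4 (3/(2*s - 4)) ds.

3*log(2)/2

An antiderivative is F(s) = 3*log(2*s - 4)/2.
Then F(4) - F(3) = (log(8)) - (3*log(2)/2) = 3*log(2)/2.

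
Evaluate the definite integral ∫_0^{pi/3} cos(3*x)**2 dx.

Use the identity cos^2(3*x) = (1 + cos(6*x))/2.
An antiderivative is F(x) = x/2 + sin(6*x)/12.
Then F(pi/3) - F(0) = (pi/6) - (0) = pi/6.

pi/6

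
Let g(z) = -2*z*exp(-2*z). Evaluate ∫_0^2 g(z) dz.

(5 - exp(4))*exp(-4)/2

Integrate by parts once (u = z, dv = -2*exp(-2*z) dz).
An antiderivative is F(z) = (2*z + 1)*exp(-2*z)/2.
Then F(2) - F(0) = (5*exp(-4)/2) - (1/2) = (5 - exp(4))*exp(-4)/2.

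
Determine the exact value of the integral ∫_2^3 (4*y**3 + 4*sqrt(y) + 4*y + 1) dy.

-16*sqrt(2)/3 + 8*sqrt(3) + 76

By the power rule, an antiderivative is F(y) = y**4 + 8*y**(3/2)/3 + 2*y**2 + y.
Then F(3) - F(2) = (8*sqrt(3) + 102) - (16*sqrt(2)/3 + 26) = -16*sqrt(2)/3 + 8*sqrt(3) + 76.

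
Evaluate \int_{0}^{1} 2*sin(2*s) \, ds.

1 - cos(2)

Let u = 2*s, so du = 2 ds. When s = 0, u = 0; when s = 1, u = 2.
The integral becomes ∫ sin(u) du from 0 to 2, with antiderivative -cos(u).
Back in s: F(s) = -cos(2*s).
Then F(1) - F(0) = (-cos(2)) - (-1) = 1 - cos(2).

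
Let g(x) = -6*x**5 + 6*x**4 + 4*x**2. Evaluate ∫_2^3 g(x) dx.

By the power rule, an antiderivative is F(x) = -x**6 + 6*x**5/5 + 4*x**3/3.
Then F(3) - F(2) = (-2007/5) - (-224/15) = -5797/15.

-5797/15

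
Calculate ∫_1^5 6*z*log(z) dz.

Integrate by parts once (u = ln z, dv = 6*z dz).
An antiderivative is F(z) = 3*z**2*(2*log(z) - 1)/2.
Then F(5) - F(1) = (-75/2 + 75*log(5)) - (-3/2) = -36 + 75*log(5).

-36 + 75*log(5)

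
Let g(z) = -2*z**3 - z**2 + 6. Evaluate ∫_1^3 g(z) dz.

By the power rule, an antiderivative is F(z) = -z**4/2 - z**3/3 + 6*z.
Then F(3) - F(1) = (-63/2) - (31/6) = -110/3.

-110/3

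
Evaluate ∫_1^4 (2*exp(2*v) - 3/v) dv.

-exp(2) - log(64) + exp(8)

An antiderivative is F(v) = exp(2*v) - 3*log(v).
Then F(4) - F(1) = (-log(64) + exp(8)) - (exp(2)) = -exp(2) - log(64) + exp(8).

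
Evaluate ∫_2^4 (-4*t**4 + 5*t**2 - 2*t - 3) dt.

-10774/15

By the power rule, an antiderivative is F(t) = -4*t**5/5 + 5*t**3/3 - t**2 - 3*t.
Then F(4) - F(2) = (-11108/15) - (-334/15) = -10774/15.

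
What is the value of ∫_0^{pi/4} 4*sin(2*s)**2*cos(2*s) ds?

Let u = sin(2*s), so du = 2*cos(2*s) ds. When s = 0, u = 0; when s = pi/4, u = 1.
The integral becomes 2·∫ u**2 du from 0 to 1, with antiderivative 2*u**3/3.
Back in s: F(s) = 2*sin(2*s)**3/3.
Then F(pi/4) - F(0) = (2/3) - (0) = 2/3.

2/3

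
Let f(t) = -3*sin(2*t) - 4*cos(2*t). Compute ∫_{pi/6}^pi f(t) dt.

3/4 + sqrt(3)

An antiderivative is F(t) = -2*sin(2*t) + 3*cos(2*t)/2.
Then F(pi) - F(pi/6) = (3/2) - (3/4 - sqrt(3)) = 3/4 + sqrt(3).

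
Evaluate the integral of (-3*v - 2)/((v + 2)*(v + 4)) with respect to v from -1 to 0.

-8*log(2) + 5*log(3)

Factor the denominator: v**2 + 6*v + 8 = (v + 4)(v + 2).
Partial fractions: (-3*v - 2)/((v + 2)*(v + 4)) = -5/(v + 4) + 2/(v + 2).
An antiderivative is F(v) = 2*log(v + 2) - 5*log(v + 4).
Then F(0) - F(-1) = (-8*log(2)) - (-5*log(3)) = -8*log(2) + 5*log(3).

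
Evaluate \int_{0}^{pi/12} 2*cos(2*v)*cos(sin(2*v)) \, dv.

Let u = sin(2*v), so du = 2*cos(2*v) dv. When v = 0, u = 0; when v = pi/12, u = 1/2.
The integral becomes ∫ cos(u) du from 0 to 1/2, with antiderivative sin(u).
Back in v: F(v) = sin(sin(2*v)).
Then F(pi/12) - F(0) = (sin(1/2)) - (0) = sin(1/2).

sin(1/2)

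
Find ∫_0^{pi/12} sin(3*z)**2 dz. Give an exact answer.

-1/12 + pi/24

Use the identity sin^2(3*z) = (1 - cos(6*z))/2.
An antiderivative is F(z) = z/2 - sin(6*z)/12.
Then F(pi/12) - F(0) = (-1/12 + pi/24) - (0) = -1/12 + pi/24.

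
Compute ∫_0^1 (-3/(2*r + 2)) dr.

-3*log(2)/2

An antiderivative is F(r) = -3*log(2*r + 2)/2.
Then F(1) - F(0) = (-log(8)) - (-3*log(2)/2) = -3*log(2)/2.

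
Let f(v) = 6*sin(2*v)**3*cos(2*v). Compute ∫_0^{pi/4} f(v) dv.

3/4

Let u = sin(2*v), so du = 2*cos(2*v) dv. When v = 0, u = 0; when v = pi/4, u = 1.
The integral becomes 3·∫ u**3 du from 0 to 1, with antiderivative 3*u**4/4.
Back in v: F(v) = 3*sin(2*v)**4/4.
Then F(pi/4) - F(0) = (3/4) - (0) = 3/4.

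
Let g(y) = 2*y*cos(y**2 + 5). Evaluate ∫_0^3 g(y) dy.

-sin(5) + sin(14)

Let u = y**2 + 5, so du = 2*y dy. When y = 0, u = 5; when y = 3, u = 14.
The integral becomes ∫ cos(u) du from 5 to 14, with antiderivative sin(u).
Back in y: F(y) = sin(y**2 + 5).
Then F(3) - F(0) = (sin(14)) - (sin(5)) = -sin(5) + sin(14).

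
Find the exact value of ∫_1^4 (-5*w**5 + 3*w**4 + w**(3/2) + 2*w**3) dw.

By the power rule, an antiderivative is F(w) = -5*w**6/6 + 2*w**(5/2)/5 + 3*w**5/5 + w**4/2.
Then F(4) - F(1) = (-39872/15) - (2/3) = -13294/5.

-13294/5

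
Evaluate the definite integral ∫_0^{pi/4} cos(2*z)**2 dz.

pi/8

Use the identity cos^2(2*z) = (1 + cos(4*z))/2.
An antiderivative is F(z) = z/2 + sin(4*z)/8.
Then F(pi/4) - F(0) = (pi/8) - (0) = pi/8.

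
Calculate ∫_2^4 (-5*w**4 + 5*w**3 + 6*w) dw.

-656

By the power rule, an antiderivative is F(w) = -w**5 + 5*w**4/4 + 3*w**2.
Then F(4) - F(2) = (-656) - (0) = -656.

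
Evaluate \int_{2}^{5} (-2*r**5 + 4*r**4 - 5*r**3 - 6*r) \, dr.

By the power rule, an antiderivative is F(r) = -r**6/3 + 4*r**5/5 - 5*r**4/4 - 3*r**2.
Then F(5) - F(2) = (-42775/12) - (-416/15) = -70737/20.

-70737/20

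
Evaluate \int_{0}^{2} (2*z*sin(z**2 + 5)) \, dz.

cos(5) - cos(9)

Let u = z**2 + 5, so du = 2*z dz. When z = 0, u = 5; when z = 2, u = 9.
The integral becomes ∫ sin(u) du from 5 to 9, with antiderivative -cos(u).
Back in z: F(z) = -cos(z**2 + 5).
Then F(2) - F(0) = (-cos(9)) - (-cos(5)) = cos(5) - cos(9).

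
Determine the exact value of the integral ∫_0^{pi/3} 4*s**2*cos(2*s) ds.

-pi/3 - sqrt(3)/2 + sqrt(3)*pi**2/9

Integrate by parts twice (u = s^2, dv = 4*cos(2*s) ds).
An antiderivative is F(s) = 2*s**2*sin(2*s) + 2*s*cos(2*s) - sin(2*s).
Then F(pi/3) - F(0) = (-pi/3 - sqrt(3)/2 + sqrt(3)*pi**2/9) - (0) = -pi/3 - sqrt(3)/2 + sqrt(3)*pi**2/9.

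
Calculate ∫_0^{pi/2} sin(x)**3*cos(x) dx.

Let u = sin(x), so du = cos(x) dx. When x = 0, u = 0; when x = pi/2, u = 1.
The integral becomes ∫ u**3 du from 0 to 1, with antiderivative u**4/4.
Back in x: F(x) = sin(x)**4/4.
Then F(pi/2) - F(0) = (1/4) - (0) = 1/4.

1/4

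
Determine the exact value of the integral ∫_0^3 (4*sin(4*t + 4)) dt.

cos(4) - cos(16)

Let u = 4*t + 4, so du = 4 dt. When t = 0, u = 4; when t = 3, u = 16.
The integral becomes ∫ sin(u) du from 4 to 16, with antiderivative -cos(u).
Back in t: F(t) = -cos(4*t + 4).
Then F(3) - F(0) = (-cos(16)) - (-cos(4)) = cos(4) - cos(16).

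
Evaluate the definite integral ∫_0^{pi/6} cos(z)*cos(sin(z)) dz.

Let u = sin(z), so du = cos(z) dz. When z = 0, u = 0; when z = pi/6, u = 1/2.
The integral becomes ∫ cos(u) du from 0 to 1/2, with antiderivative sin(u).
Back in z: F(z) = sin(sin(z)).
Then F(pi/6) - F(0) = (sin(1/2)) - (0) = sin(1/2).

sin(1/2)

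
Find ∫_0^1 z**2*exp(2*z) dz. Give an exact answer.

-1/4 + exp(2)/4

Integrate by parts twice (u = z^2, dv = exp(2*z) dz).
An antiderivative is F(z) = (2*z**2 - 2*z + 1)*exp(2*z)/4.
Then F(1) - F(0) = (exp(2)/4) - (1/4) = -1/4 + exp(2)/4.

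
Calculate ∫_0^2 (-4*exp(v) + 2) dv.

8 - 4*exp(2)

An antiderivative is F(v) = 2*v - 4*exp(v).
Then F(2) - F(0) = (4 - 4*exp(2)) - (-4) = 8 - 4*exp(2).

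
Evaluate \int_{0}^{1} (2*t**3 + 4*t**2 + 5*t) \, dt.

13/3

By the power rule, an antiderivative is F(t) = t**4/2 + 4*t**3/3 + 5*t**2/2.
Then F(1) - F(0) = (13/3) - (0) = 13/3.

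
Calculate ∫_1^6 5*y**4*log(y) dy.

Integrate by parts once (u = ln y, dv = 5*y**4 dy).
An antiderivative is F(y) = y**5*(5*log(y) - 1)/5.
Then F(6) - F(1) = (-7776/5 + 7776*log(2) + 7776*log(3)) - (-1/5) = -1555 + 7776*log(2) + 7776*log(3).

-1555 + 7776*log(2) + 7776*log(3)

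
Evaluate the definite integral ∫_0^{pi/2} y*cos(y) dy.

Integrate by parts once (u = y, dv = cos(y) dy).
An antiderivative is F(y) = y*sin(y) + cos(y).
Then F(pi/2) - F(0) = (pi/2) - (1) = -1 + pi/2.

-1 + pi/2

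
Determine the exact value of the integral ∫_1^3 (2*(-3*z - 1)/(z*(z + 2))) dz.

Factor the denominator: z**2 + 2*z = (z + 2)z.
Partial fractions: 2*(-3*z - 1)/(z*(z + 2)) = -5/(z + 2) - 1/z.
An antiderivative is F(z) = -log(z) - 5*log(z + 2).
Then F(3) - F(1) = (-5*log(5) - log(3)) - (-5*log(3)) = -5*log(5) + 4*log(3).

-5*log(5) + 4*log(3)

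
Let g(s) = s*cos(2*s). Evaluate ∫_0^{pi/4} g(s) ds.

Integrate by parts once (u = s, dv = cos(2*s) ds).
An antiderivative is F(s) = s*sin(2*s)/2 + cos(2*s)/4.
Then F(pi/4) - F(0) = (pi/8) - (1/4) = -1/4 + pi/8.

-1/4 + pi/8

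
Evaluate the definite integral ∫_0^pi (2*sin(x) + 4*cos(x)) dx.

4

An antiderivative is F(x) = 4*sin(x) - 2*cos(x).
Then F(pi) - F(0) = (2) - (-2) = 4.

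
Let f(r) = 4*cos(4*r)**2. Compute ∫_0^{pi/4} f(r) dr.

Use the identity cos^2(4*r) = (1 + cos(8*r))/2.
An antiderivative is F(r) = 2*r + sin(8*r)/4.
Then F(pi/4) - F(0) = (pi/2) - (0) = pi/2.

pi/2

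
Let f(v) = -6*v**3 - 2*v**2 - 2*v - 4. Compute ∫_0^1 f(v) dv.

By the power rule, an antiderivative is F(v) = -3*v**4/2 - 2*v**3/3 - v**2 - 4*v.
Then F(1) - F(0) = (-43/6) - (0) = -43/6.

-43/6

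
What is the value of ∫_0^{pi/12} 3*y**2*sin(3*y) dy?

Integrate by parts twice (u = y^2, dv = 3*sin(3*y) dy).
An antiderivative is F(y) = -y**2*cos(3*y) + 2*y*sin(3*y)/3 + 2*cos(3*y)/9.
Then F(pi/12) - F(0) = (sqrt(2)*(-pi**2 + 8*pi + 32)/288) - (2/9) = -2/9 - sqrt(2)*pi**2/288 + sqrt(2)*pi/36 + sqrt(2)/9.

-2/9 - sqrt(2)*pi**2/288 + sqrt(2)*pi/36 + sqrt(2)/9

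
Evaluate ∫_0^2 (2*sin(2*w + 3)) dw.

Let u = 2*w + 3, so du = 2 dw. When w = 0, u = 3; when w = 2, u = 7.
The integral becomes ∫ sin(u) du from 3 to 7, with antiderivative -cos(u).
Back in w: F(w) = -cos(2*w + 3).
Then F(2) - F(0) = (-cos(7)) - (-cos(3)) = cos(3) - cos(7).

cos(3) - cos(7)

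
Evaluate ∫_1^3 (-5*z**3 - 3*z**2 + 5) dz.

-116

By the power rule, an antiderivative is F(z) = -5*z**4/4 - z**3 + 5*z.
Then F(3) - F(1) = (-453/4) - (11/4) = -116.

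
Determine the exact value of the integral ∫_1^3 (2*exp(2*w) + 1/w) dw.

An antiderivative is F(w) = exp(2*w) + log(w).
Then F(3) - F(1) = (log(3) + exp(6)) - (exp(2)) = -exp(2) + log(3) + exp(6).

-exp(2) + log(3) + exp(6)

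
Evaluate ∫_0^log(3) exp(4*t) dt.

Let u = exp(t), so du = exp(t) dt. When t = 0, u = 1; when t = log(3), u = 3.
The integral becomes ∫ u**3 du from 1 to 3, with antiderivative u**4/4.
Back in t: F(t) = exp(4*t)/4.
Then F(log(3)) - F(0) = (81/4) - (1/4) = 20.

20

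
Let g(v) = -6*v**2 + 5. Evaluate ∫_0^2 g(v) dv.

By the power rule, an antiderivative is F(v) = -2*v**3 + 5*v.
Then F(2) - F(0) = (-6) - (0) = -6.

-6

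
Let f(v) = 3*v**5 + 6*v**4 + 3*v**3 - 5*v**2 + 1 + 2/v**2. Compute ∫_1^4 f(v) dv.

67317/20

By the power rule, an antiderivative is F(v) = v**6/2 + 6*v**5/5 + 3*v**4/4 - 5*v**3/3 + v - 2/v.
Then F(4) - F(1) = (100969/30) - (-13/60) = 67317/20.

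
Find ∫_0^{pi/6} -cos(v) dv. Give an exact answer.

An antiderivative is F(v) = -sin(v).
Then F(pi/6) - F(0) = (-1/2) - (0) = -1/2.

-1/2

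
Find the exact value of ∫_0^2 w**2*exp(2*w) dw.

Integrate by parts twice (u = w^2, dv = exp(2*w) dw).
An antiderivative is F(w) = (2*w**2 - 2*w + 1)*exp(2*w)/4.
Then F(2) - F(0) = (5*exp(4)/4) - (1/4) = -1/4 + 5*exp(4)/4.

-1/4 + 5*exp(4)/4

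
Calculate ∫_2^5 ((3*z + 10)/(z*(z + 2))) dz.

-2*log(7) - log(2) + 5*log(5)

Factor the denominator: z**2 + 2*z = (z + 2)z.
Partial fractions: (3*z + 10)/(z*(z + 2)) = -2/(z + 2) + 5/z.
An antiderivative is F(z) = 5*log(z) - 2*log(z + 2).
Then F(5) - F(2) = (-2*log(7) + 5*log(5)) - (log(2)) = -2*log(7) - log(2) + 5*log(5).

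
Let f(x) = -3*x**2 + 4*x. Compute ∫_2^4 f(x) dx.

-32

By the power rule, an antiderivative is F(x) = -x**3 + 2*x**2.
Then F(4) - F(2) = (-32) - (0) = -32.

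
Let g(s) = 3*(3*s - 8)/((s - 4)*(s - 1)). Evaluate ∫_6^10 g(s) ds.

-5*log(5) + 14*log(3)

Factor the denominator: s**2 - 5*s + 4 = (s - 1)(s - 4).
Partial fractions: 3*(3*s - 8)/((s - 4)*(s - 1)) = 5/(s - 1) + 4/(s - 4).
An antiderivative is F(s) = 4*log(s - 4) + 5*log(s - 1).
Then F(10) - F(6) = (4*log(2) + 14*log(3)) - (4*log(2) + 5*log(5)) = -5*log(5) + 14*log(3).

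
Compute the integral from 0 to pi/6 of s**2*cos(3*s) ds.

Integrate by parts twice (u = s^2, dv = cos(3*s) ds).
An antiderivative is F(s) = s**2*sin(3*s)/3 + 2*s*cos(3*s)/9 - 2*sin(3*s)/27.
Then F(pi/6) - F(0) = (-2/27 + pi**2/108) - (0) = -2/27 + pi**2/108.

-2/27 + pi**2/108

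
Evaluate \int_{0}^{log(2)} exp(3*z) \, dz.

7/3

Let u = exp(z), so du = exp(z) dz. When z = 0, u = 1; when z = log(2), u = 2.
The integral becomes ∫ u**2 du from 1 to 2, with antiderivative u**3/3.
Back in z: F(z) = exp(3*z)/3.
Then F(log(2)) - F(0) = (8/3) - (1/3) = 7/3.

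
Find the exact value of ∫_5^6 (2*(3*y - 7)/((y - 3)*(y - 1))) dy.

Factor the denominator: y**2 - 4*y + 3 = (y - 1)(y - 3).
Partial fractions: 2*(3*y - 7)/((y - 3)*(y - 1)) = 4/(y - 1) + 2/(y - 3).
An antiderivative is F(y) = 2*log(y - 3) + 4*log(y - 1).
Then F(6) - F(5) = (2*log(3) + 4*log(5)) - (10*log(2)) = -10*log(2) + 2*log(3) + 4*log(5).

-10*log(2) + 2*log(3) + 4*log(5)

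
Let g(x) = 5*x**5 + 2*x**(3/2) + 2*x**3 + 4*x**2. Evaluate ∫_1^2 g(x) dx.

By the power rule, an antiderivative is F(x) = 5*x**6/6 + 4*x**(5/2)/5 + x**4/2 + 4*x**3/3.
Then F(2) - F(1) = (16*sqrt(2)/5 + 72) - (52/15) = 16*sqrt(2)/5 + 1028/15.

16*sqrt(2)/5 + 1028/15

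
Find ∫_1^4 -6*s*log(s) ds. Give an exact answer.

45/2 - 96*log(2)

Integrate by parts once (u = ln s, dv = -6*s ds).
An antiderivative is F(s) = -3*s**2*(2*log(s) - 1)/2.
Then F(4) - F(1) = (24 - 96*log(2)) - (3/2) = 45/2 - 96*log(2).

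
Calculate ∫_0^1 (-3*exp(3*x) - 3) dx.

-exp(3) - 2

An antiderivative is F(x) = -exp(3*x) - 3*x.
Then F(1) - F(0) = (-exp(3) - 3) - (-1) = -exp(3) - 2.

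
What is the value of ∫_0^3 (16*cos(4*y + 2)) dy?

Let u = 4*y + 2, so du = 4 dy. When y = 0, u = 2; when y = 3, u = 14.
The integral becomes 4·∫ cos(u) du from 2 to 14, with antiderivative 4*sin(u).
Back in y: F(y) = 4*sin(4*y + 2).
Then F(3) - F(0) = (4*sin(14)) - (4*sin(2)) = -4*sin(2) + 4*sin(14).

-4*sin(2) + 4*sin(14)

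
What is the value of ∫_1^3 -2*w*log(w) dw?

Integrate by parts once (u = ln w, dv = -2*w dw).
An antiderivative is F(w) = -w**2*(2*log(w) - 1)/2.
Then F(3) - F(1) = (9/2 - 9*log(3)) - (1/2) = 4 - 9*log(3).

4 - 9*log(3)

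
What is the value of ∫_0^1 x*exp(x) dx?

1

Integrate by parts once (u = x, dv = exp(x) dx).
An antiderivative is F(x) = (x - 1)*exp(x).
Then F(1) - F(0) = (0) - (-1) = 1.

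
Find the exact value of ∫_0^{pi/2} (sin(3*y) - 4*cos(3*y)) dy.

5/3

An antiderivative is F(y) = -4*sin(3*y)/3 - cos(3*y)/3.
Then F(pi/2) - F(0) = (4/3) - (-1/3) = 5/3.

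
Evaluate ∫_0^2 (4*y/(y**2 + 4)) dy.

Let u = y**2 + 4, so du = 2*y dy. When y = 0, u = 4; when y = 2, u = 8.
The integral becomes 2·∫ 1/u du from 4 to 8, with antiderivative 2*log(u).
Back in y: F(y) = 2*log(y**2 + 4).
Then F(2) - F(0) = (log(64)) - (log(16)) = log(4).

log(4)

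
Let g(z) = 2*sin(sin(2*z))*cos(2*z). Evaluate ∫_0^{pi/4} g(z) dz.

1 - cos(1)

Let u = sin(2*z), so du = 2*cos(2*z) dz. When z = 0, u = 0; when z = pi/4, u = 1.
The integral becomes ∫ sin(u) du from 0 to 1, with antiderivative -cos(u).
Back in z: F(z) = -cos(sin(2*z)).
Then F(pi/4) - F(0) = (-cos(1)) - (-1) = 1 - cos(1).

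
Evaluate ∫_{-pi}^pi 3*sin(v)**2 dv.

3*pi

Use the identity sin^2(v) = (1 - cos(2*v))/2.
An antiderivative is F(v) = 3*v/2 - 3*sin(2*v)/4.
Then F(pi) - F(-pi) = (3*pi/2) - (-3*pi/2) = 3*pi.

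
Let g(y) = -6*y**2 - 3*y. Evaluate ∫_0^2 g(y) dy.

-22

By the power rule, an antiderivative is F(y) = -2*y**3 - 3*y**2/2.
Then F(2) - F(0) = (-22) - (0) = -22.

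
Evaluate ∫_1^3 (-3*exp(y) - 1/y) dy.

-3*exp(3) - log(3) + 3*exp(1)

An antiderivative is F(y) = -3*exp(y) - log(y).
Then F(3) - F(1) = (-3*exp(3) - log(3)) - (-3*exp(1)) = -3*exp(3) - log(3) + 3*exp(1).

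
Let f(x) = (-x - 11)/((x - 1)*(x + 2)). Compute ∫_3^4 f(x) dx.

-3*log(5) - log(3) + 7*log(2)

Factor the denominator: x**2 + x - 2 = (x + 2)(x - 1).
Partial fractions: (-x - 11)/((x - 1)*(x + 2)) = 3/(x + 2) - 4/(x - 1).
An antiderivative is F(x) = -4*log(x - 1) + 3*log(x + 2).
Then F(4) - F(3) = (log(8/3)) - (-4*log(2) + 3*log(5)) = -3*log(5) - log(3) + 7*log(2).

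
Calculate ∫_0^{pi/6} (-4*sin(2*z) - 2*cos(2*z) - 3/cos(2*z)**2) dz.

-2*sqrt(3) - 1

An antiderivative is F(z) = -sin(2*z) + 2*cos(2*z) - 3*tan(2*z)/2.
Then F(pi/6) - F(0) = (1 - 2*sqrt(3)) - (2) = -2*sqrt(3) - 1.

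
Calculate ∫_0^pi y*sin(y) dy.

Integrate by parts once (u = y, dv = sin(y) dy).
An antiderivative is F(y) = -y*cos(y) + sin(y).
Then F(pi) - F(0) = (pi) - (0) = pi.

pi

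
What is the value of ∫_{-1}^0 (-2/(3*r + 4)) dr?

-4*log(2)/3

An antiderivative is F(r) = -2*log(3*r + 4)/3.
Then F(0) - F(-1) = (-4*log(2)/3) - (0) = -4*log(2)/3.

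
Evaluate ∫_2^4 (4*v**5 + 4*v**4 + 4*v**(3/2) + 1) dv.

By the power rule, an antiderivative is F(v) = 2*v**6/3 + 8*v**(5/2)/5 + 4*v**5/5 + v.
Then F(4) - F(2) = (54076/15) - (32*sqrt(2)/5 + 1054/15) = 17674/5 - 32*sqrt(2)/5.

17674/5 - 32*sqrt(2)/5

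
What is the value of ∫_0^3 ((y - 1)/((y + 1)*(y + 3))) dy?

0

Factor the denominator: y**2 + 4*y + 3 = (y + 3)(y + 1).
Partial fractions: (y - 1)/((y + 1)*(y + 3)) = 2/(y + 3) - 1/(y + 1).
An antiderivative is F(y) = -log(y + 1) + 2*log(y + 3).
Then F(3) - F(0) = (log(9)) - (log(9)) = 0.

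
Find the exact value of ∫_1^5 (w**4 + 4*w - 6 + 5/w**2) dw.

3264/5

By the power rule, an antiderivative is F(w) = w**5/5 + 2*w**2 - 6*w - 5/w.
Then F(5) - F(1) = (644) - (-44/5) = 3264/5.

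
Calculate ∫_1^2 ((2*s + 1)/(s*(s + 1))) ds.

Factor the denominator: s**2 + s = (s + 1)s.
Partial fractions: (2*s + 1)/(s*(s + 1)) = 1/(s + 1) + 1/s.
An antiderivative is F(s) = log(s) + log(s + 1).
Then F(2) - F(1) = (log(6)) - (log(2)) = log(3).

log(3)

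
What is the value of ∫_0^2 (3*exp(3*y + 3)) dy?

-exp(3) + exp(9)

Let u = 3*y + 3, so du = 3 dy. When y = 0, u = 3; when y = 2, u = 9.
The integral becomes ∫ exp(u) du from 3 to 9, with antiderivative exp(u).
Back in y: F(y) = exp(3*y + 3).
Then F(2) - F(0) = (exp(9)) - (exp(3)) = -exp(3) + exp(9).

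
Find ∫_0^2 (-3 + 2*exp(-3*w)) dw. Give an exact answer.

-16/3 - 2*exp(-6)/3

An antiderivative is F(w) = -3*w - 2*exp(-3*w)/3.
Then F(2) - F(0) = (-6 - 2*exp(-6)/3) - (-2/3) = -16/3 - 2*exp(-6)/3.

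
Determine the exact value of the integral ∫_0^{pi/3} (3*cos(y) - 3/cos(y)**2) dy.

-3*sqrt(3)/2

An antiderivative is F(y) = 3*sin(y) - 3*tan(y).
Then F(pi/3) - F(0) = (-3*sqrt(3)/2) - (0) = -3*sqrt(3)/2.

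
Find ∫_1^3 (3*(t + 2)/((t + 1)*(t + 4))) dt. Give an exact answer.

Factor the denominator: t**2 + 5*t + 4 = (t + 4)(t + 1).
Partial fractions: 3*(t + 2)/((t + 1)*(t + 4)) = 2/(t + 4) + 1/(t + 1).
An antiderivative is F(t) = log(t + 1) + 2*log(t + 4).
Then F(3) - F(1) = (2*log(2) + 2*log(7)) - (log(50)) = log(98/25).

log(98/25)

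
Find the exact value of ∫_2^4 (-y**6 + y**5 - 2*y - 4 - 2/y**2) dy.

-23391/14

By the power rule, an antiderivative is F(y) = -y**7/7 + y**6/6 - y**2 - 4*y + 2/y.
Then F(4) - F(2) = (-70955/42) - (-391/21) = -23391/14.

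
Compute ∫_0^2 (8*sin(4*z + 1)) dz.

Let u = 4*z + 1, so du = 4 dz. When z = 0, u = 1; when z = 2, u = 9.
The integral becomes 2·∫ sin(u) du from 1 to 9, with antiderivative -2*cos(u).
Back in z: F(z) = -2*cos(4*z + 1).
Then F(2) - F(0) = (-2*cos(9)) - (-2*cos(1)) = 2*cos(1) - 2*cos(9).

2*cos(1) - 2*cos(9)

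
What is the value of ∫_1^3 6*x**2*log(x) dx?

Integrate by parts once (u = ln x, dv = 6*x**2 dx).
An antiderivative is F(x) = 2*x**3*(3*log(x) - 1)/3.
Then F(3) - F(1) = (-18 + 54*log(3)) - (-2/3) = -52/3 + 54*log(3).

-52/3 + 54*log(3)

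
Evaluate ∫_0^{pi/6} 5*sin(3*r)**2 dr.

5*pi/12

Use the identity sin^2(3*r) = (1 - cos(6*r))/2.
An antiderivative is F(r) = 5*r/2 - 5*sin(6*r)/12.
Then F(pi/6) - F(0) = (5*pi/12) - (0) = 5*pi/12.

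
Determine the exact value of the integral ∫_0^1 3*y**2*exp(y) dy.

Integrate by parts twice (u = y^2, dv = 3*exp(y) dy).
An antiderivative is F(y) = (3*y**2 - 6*y + 6)*exp(y).
Then F(1) - F(0) = (3*E) - (6) = -6 + 3*E.

-6 + 3*E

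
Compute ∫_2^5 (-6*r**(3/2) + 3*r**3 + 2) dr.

By the power rule, an antiderivative is F(r) = -12*r**(5/2)/5 + 3*r**4/4 + 2*r.
Then F(5) - F(2) = (1915/4 - 60*sqrt(5)) - (16 - 48*sqrt(2)/5) = -60*sqrt(5) + 48*sqrt(2)/5 + 1851/4.

-60*sqrt(5) + 48*sqrt(2)/5 + 1851/4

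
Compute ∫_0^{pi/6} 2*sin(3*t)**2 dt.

Use the identity sin^2(3*t) = (1 - cos(6*t))/2.
An antiderivative is F(t) = t - sin(6*t)/6.
Then F(pi/6) - F(0) = (pi/6) - (0) = pi/6.

pi/6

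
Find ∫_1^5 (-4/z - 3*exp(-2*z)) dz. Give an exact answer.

-4*log(5) - 3*exp(-2)/2 + 3*exp(-10)/2

An antiderivative is F(z) = -4*log(z) + 3*exp(-2*z)/2.
Then F(5) - F(1) = (-4*log(5) + 3*exp(-10)/2) - (3*exp(-2)/2) = -4*log(5) - 3*exp(-2)/2 + 3*exp(-10)/2.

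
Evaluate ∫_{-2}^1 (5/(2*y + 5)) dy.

5*log(7)/2

An antiderivative is F(y) = 5*log(2*y + 5)/2.
Then F(1) - F(-2) = (5*log(7)/2) - (0) = 5*log(7)/2.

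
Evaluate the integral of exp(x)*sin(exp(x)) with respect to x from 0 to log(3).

Let u = exp(x), so du = exp(x) dx. When x = 0, u = 1; when x = log(3), u = 3.
The integral becomes ∫ sin(u) du from 1 to 3, with antiderivative -cos(u).
Back in x: F(x) = -cos(exp(x)).
Then F(log(3)) - F(0) = (-cos(3)) - (-cos(1)) = cos(1) - cos(3).

cos(1) - cos(3)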